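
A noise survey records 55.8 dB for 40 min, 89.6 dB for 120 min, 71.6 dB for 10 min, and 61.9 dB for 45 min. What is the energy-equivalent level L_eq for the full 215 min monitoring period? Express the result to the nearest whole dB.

L_eq = 10·log₁₀[(1/T)·Σ tᵢ·10^(Lᵢ/10)] with T = 215 min.
Σ tᵢ·10^(Lᵢ/10) = 40·10^(55.8/10) + 120·10^(89.6/10) + 10·10^(71.6/10) + 45·10^(61.9/10) = 1.097e+11.
L_eq = 10·log₁₀(1.097e+11/215) = 87.08 dB.

87 dB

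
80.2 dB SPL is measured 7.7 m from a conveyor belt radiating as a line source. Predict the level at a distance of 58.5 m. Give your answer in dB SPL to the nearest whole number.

71 dB SPL

Line-source attenuation: ΔL = 10·log₁₀(r₂/r₁) = 10·log₁₀(58.5/7.7) = 8.807 dB.
L₂ = 80.2 − 10·log₁₀(58.5/7.7) = 80.2 − 8.807 = 71.39 dB SPL.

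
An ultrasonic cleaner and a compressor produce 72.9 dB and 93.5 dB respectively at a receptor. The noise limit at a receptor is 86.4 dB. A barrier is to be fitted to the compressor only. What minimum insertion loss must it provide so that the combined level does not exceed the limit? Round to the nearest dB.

The untreated sources together contribute 10^(72.9/10) = 1.950e+07, i.e. 72.90 dB.
The limit corresponds to 10^(86.4/10) = 4.365e+08; subtracting the fixed part leaves 4.170e+08 for the compressor, i.e. 86.20 dB.
So the compressor must be reduced from 93.5 to 86.20 dB: IL = 7.30 dB.

7 dB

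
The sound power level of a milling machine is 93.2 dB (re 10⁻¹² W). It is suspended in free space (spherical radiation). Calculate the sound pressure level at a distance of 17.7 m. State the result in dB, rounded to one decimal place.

Free-field spherical radiation: L_p = L_w − 10·log₁₀(4π·r²), r = 17.7 m.
4π·r² = 3937 m², 10·log₁₀ of that is 35.952 dB.
L_p = 93.2 − 35.952 = 57.25 dB.

57.2 dB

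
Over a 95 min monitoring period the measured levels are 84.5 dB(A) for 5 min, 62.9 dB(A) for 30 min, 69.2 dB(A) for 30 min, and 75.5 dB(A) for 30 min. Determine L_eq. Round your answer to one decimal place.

74.7 dB(A)

The energy average is taken in the linear domain: L_eq = 10·log₁₀[(Σ tᵢ·10^(Lᵢ/10))/T], T = 95 min.
Σ tᵢ·10^(Lᵢ/10) = 5·10^(84.5/10) + 30·10^(62.9/10) + 30·10^(69.2/10) + 30·10^(75.5/10) = 2.782e+09.
L_eq = 10·log₁₀(2.782e+09/95) = 74.67 dB(A).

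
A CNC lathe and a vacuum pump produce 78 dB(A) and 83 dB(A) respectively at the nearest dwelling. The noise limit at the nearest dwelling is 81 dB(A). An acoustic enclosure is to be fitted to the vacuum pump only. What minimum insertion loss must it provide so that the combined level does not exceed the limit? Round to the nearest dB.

Everything except the vacuum pump sums to 10^(78/10) = 6.310e+07 in linear terms, 78.00 dB(A).
To meet 81 dB(A) overall, the treated vacuum pump may contribute at most 10^(81/10) − 6.310e+07 = 6.280e+07, i.e. 77.98 dB(A).
So the vacuum pump must be reduced from 83 to 77.98 dB(A): IL = 5.02 dB.

5 dB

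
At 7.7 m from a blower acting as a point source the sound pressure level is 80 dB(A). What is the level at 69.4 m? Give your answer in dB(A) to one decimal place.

For a point source, L₂ = L₁ − 20·log₁₀(r₂/r₁).
L₂ = 80 − 20·log₁₀(69.4/7.7) = 80 − 19.097 = 60.90 dB(A).

60.9 dB(A)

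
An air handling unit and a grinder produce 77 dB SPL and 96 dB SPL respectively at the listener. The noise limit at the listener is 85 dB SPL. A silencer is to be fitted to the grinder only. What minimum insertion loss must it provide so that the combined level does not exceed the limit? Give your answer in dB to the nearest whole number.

12 dB

Fixed contribution from the other source: Σ 10^(L/10) = 10^(77/10) = 5.012e+07 (77.00 dB SPL).
The limit corresponds to 10^(85/10) = 3.162e+08; subtracting the fixed part leaves 2.661e+08 for the grinder, i.e. 84.25 dB SPL.
Required insertion loss = 96 − 84.25 = 11.75 dB.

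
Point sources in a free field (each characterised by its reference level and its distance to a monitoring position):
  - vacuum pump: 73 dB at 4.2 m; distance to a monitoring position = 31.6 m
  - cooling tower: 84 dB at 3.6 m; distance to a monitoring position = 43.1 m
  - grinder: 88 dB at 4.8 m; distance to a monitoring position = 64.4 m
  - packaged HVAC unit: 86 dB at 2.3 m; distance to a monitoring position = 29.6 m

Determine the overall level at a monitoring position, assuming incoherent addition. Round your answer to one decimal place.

69.0 dB

First find each source's level at the receiver (point-source: −20·log₁₀(r/r_ref)), then combine on an intensity basis.
vacuum pump: 73 − 20·log₁₀(31.6/4.2) = 73 − 17.53 = 55.47 dB.
cooling tower: 84 − 20·log₁₀(43.1/3.6) = 84 − 21.56 = 62.44 dB.
grinder: 88 − 20·log₁₀(64.4/4.8) = 88 − 22.55 = 65.45 dB.
packaged HVAC unit: 86 − 20·log₁₀(29.6/2.3) = 86 − 22.19 = 63.81 dB.
Σ 10^(L/10) = 8.014e+06 → L_total = 10·log₁₀(8.014e+06) = 69.04 dB.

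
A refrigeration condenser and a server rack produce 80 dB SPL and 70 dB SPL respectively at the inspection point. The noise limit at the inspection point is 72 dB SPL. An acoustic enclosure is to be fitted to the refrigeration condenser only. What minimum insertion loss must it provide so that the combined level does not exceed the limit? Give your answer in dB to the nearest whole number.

The untreated sources together contribute 10^(70/10) = 1.000e+07, i.e. 70.00 dB SPL.
The limit corresponds to 10^(72/10) = 1.585e+07; subtracting the fixed part leaves 5.849e+06 for the refrigeration condenser, i.e. 67.67 dB SPL.
So the refrigeration condenser must be reduced from 80 to 67.67 dB SPL: IL = 12.33 dB.

12 dB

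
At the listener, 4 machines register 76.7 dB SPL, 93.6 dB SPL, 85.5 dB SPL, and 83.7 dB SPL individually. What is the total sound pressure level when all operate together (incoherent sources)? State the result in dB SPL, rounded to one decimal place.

94.7 dB SPL

Incoherent sources combine by intensity addition: L_total = 10·log₁₀(Σ 10^(L_i/10)).
Σ 10^(L/10) = 10^(76.7/10) + 10^(93.6/10) + 10^(85.5/10) + 10^(83.7/10) = 2.927e+09.
L_total = 10·log₁₀(2.927e+09) = 94.66 dB SPL.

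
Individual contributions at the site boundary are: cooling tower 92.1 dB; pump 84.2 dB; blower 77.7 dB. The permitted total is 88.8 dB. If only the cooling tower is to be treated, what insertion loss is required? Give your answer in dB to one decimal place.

5.7 dB

Fixed contribution from the other sources: Σ 10^(L/10) = 10^(84.2/10) + 10^(77.7/10) = 3.219e+08 (85.08 dB).
To meet 88.8 dB overall, the treated cooling tower may contribute at most 10^(88.8/10) − 3.219e+08 = 4.367e+08, i.e. 86.40 dB.
Required insertion loss = 92.1 − 86.40 = 5.70 dB.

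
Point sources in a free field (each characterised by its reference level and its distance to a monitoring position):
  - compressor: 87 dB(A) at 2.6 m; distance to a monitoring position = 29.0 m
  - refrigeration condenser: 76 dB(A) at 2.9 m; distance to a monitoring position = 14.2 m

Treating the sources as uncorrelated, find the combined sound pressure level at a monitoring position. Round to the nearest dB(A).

68 dB(A)

Apply inverse-square spreading to bring every level to the receiver, then sum 10^(L/10).
compressor: 87 − 20·log₁₀(29.0/2.6) = 87 − 20.95 = 66.05 dB(A).
refrigeration condenser: 76 − 20·log₁₀(14.2/2.9) = 76 − 13.80 = 62.20 dB(A).
Σ 10^(L/10) = 5.689e+06 → L_total = 10·log₁₀(5.689e+06) = 67.55 dB(A).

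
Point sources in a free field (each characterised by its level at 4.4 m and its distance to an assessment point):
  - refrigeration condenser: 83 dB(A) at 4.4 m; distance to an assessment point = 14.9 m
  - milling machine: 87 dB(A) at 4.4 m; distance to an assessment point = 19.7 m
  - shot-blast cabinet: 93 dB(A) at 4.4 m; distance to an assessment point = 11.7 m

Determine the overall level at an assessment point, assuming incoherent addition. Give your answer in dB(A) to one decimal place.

First find each source's level at the receiver (point-source: −20·log₁₀(r/r_ref)), then combine on an intensity basis.
refrigeration condenser: 83 − 20·log₁₀(14.9/4.4) = 83 − 10.59 = 72.41 dB(A).
milling machine: 87 − 20·log₁₀(19.7/4.4) = 87 − 13.02 = 73.98 dB(A).
shot-blast cabinet: 93 − 20·log₁₀(11.7/4.4) = 93 − 8.49 = 84.51 dB(A).
Σ 10^(L/10) = 3.246e+08 → L_total = 10·log₁₀(3.246e+08) = 85.11 dB(A).

85.1 dB(A)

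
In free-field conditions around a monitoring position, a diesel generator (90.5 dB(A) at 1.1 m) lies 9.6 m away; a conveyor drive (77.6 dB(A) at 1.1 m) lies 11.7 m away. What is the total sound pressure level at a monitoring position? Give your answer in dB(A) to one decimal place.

Propagate each source to the receiver with L = L_ref − 20·log₁₀(r/r_ref), then add intensities.
diesel generator: 90.5 − 20·log₁₀(9.6/1.1) = 90.5 − 18.82 = 71.68 dB(A).
conveyor drive: 77.6 − 20·log₁₀(11.7/1.1) = 77.6 − 20.54 = 57.06 dB(A).
Σ 10^(L/10) = 1.524e+07 → L_total = 10·log₁₀(1.524e+07) = 71.83 dB(A).

71.8 dB(A)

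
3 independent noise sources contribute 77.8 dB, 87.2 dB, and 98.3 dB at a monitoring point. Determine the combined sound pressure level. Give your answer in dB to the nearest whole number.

99 dB

Incoherent sources combine by intensity addition: L_total = 10·log₁₀(Σ 10^(L_i/10)).
Σ 10^(L/10) = 10^(77.8/10) + 10^(87.2/10) + 10^(98.3/10) = 7.346e+09.
L_total = 10·log₁₀(7.346e+09) = 98.66 dB.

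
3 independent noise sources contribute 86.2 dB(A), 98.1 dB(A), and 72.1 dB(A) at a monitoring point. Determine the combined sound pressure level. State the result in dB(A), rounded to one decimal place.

98.4 dB(A)

For uncorrelated sources the intensities add, so convert each level to linear form, sum, and take 10·log₁₀ of the total.
Σ 10^(L/10) = 10^(86.2/10) + 10^(98.1/10) + 10^(72.1/10) = 6.890e+09.
L_total = 10·log₁₀(6.890e+09) = 98.38 dB(A).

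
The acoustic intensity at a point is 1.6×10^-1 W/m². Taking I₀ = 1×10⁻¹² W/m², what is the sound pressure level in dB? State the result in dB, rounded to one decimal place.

112.0 dB

I/I₀ = 1.6×10^-1/10⁻¹² = 1.6×10^11, and L = 10·log₁₀(I/I₀).
L = 10·(0.2041 + 11) = 112.04 dB.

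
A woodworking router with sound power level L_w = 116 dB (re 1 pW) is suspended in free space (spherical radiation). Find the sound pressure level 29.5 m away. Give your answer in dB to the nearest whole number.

The power spreads over a sphere of area 4π·r², so L_p = L_w − 10·log₁₀(4π·r²).
4π·r² = 1.094e+04 m², 10·log₁₀ of that is 40.389 dB.
L_p = 116 − 40.389 = 75.61 dB.

76 dB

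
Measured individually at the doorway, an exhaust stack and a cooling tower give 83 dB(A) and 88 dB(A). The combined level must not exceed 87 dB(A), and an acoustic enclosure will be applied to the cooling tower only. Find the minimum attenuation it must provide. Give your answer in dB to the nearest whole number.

3 dB

Everything except the cooling tower sums to 10^(83/10) = 1.995e+08 in linear terms, 83.00 dB(A).
To meet 87 dB(A) overall, the treated cooling tower may contribute at most 10^(87/10) − 1.995e+08 = 3.017e+08, i.e. 84.80 dB(A).
So the cooling tower must be reduced from 88 to 84.80 dB(A): IL = 3.20 dB.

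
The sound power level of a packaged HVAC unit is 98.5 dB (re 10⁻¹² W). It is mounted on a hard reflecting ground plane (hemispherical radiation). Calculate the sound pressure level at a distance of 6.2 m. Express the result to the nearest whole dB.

The power spreads over a hemisphere of area 2π·r², so L_p = L_w − 10·log₁₀(2π·r²).
2π·r² = 241.5 m², 10·log₁₀ of that is 23.830 dB.
L_p = 98.5 − 23.830 = 74.67 dB.

75 dB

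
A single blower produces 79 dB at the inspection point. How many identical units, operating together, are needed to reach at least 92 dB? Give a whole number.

The shortfall is 92 − 79 = 13.0 dB, and N units add 10·log₁₀ N, so need 10·log₁₀ N ≥ 13.0.
N ≥ 10^(13.0/10) = 19.953, so N = 20.

20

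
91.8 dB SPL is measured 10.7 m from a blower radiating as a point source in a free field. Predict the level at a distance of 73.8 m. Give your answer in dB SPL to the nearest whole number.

Point-source attenuation: ΔL = 20·log₁₀(r₂/r₁) = 20·log₁₀(73.8/10.7) = 16.773 dB.
L₂ = 91.8 − 20·log₁₀(73.8/10.7) = 91.8 − 16.773 = 75.03 dB SPL.

75 dB SPL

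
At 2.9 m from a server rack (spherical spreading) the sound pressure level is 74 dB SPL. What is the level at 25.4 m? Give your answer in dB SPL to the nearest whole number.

55 dB SPL

For a point source, L₂ = L₁ − 20·log₁₀(r₂/r₁).
L₂ = 74 − 20·log₁₀(25.4/2.9) = 74 − 18.849 = 55.15 dB SPL.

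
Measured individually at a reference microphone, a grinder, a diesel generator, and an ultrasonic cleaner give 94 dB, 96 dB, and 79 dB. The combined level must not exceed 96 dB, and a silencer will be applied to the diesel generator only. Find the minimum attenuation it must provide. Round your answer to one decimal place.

The untreated sources together contribute 10^(94/10) + 10^(79/10) = 2.591e+09, i.e. 94.14 dB.
The limit corresponds to 10^(96/10) = 3.981e+09; subtracting the fixed part leaves 1.390e+09 for the diesel generator, i.e. 91.43 dB.
So the diesel generator must be reduced from 96 to 91.43 dB: IL = 4.57 dB.

4.6 dB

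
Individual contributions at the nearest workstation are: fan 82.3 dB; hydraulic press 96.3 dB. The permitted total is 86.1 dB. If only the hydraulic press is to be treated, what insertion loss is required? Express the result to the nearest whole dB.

The untreated sources together contribute 10^(82.3/10) = 1.698e+08, i.e. 82.30 dB.
The limit corresponds to 10^(86.1/10) = 4.074e+08; subtracting the fixed part leaves 2.376e+08 for the hydraulic press, i.e. 83.76 dB.
Required insertion loss = 96.3 − 83.76 = 12.54 dB.

13 dB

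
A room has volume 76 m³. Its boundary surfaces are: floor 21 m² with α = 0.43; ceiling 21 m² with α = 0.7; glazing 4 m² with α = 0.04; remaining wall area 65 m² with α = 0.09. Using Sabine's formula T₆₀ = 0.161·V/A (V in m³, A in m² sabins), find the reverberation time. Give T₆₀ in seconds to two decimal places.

A = Σ Sᵢαᵢ = 21·0.43 + 21·0.7 + 4·0.04 + 65·0.09 = 29.74 m².
T₆₀ = 0.161·V/A = 0.161·76/29.74 = 0.411 s.

0.41 s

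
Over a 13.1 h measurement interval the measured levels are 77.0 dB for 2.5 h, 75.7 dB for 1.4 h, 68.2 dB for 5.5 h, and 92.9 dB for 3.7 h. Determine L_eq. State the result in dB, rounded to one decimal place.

87.5 dB

Weight each interval's intensity by its duration and average over T = 13.1 h:
Σ tᵢ·10^(Lᵢ/10) = 2.5·10^(77.0/10) + 1.4·10^(75.7/10) + 5.5·10^(68.2/10) + 3.7·10^(92.9/10) = 7.428e+09.
L_eq = 10·log₁₀(7.428e+09/13.1) = 87.54 dB.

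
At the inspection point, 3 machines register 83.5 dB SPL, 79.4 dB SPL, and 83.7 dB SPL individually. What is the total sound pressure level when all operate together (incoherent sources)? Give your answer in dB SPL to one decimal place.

87.4 dB SPL

Incoherent sources combine by intensity addition: L_total = 10·log₁₀(Σ 10^(L_i/10)).
Σ 10^(L/10) = 10^(83.5/10) + 10^(79.4/10) + 10^(83.7/10) = 5.454e+08.
L_total = 10·log₁₀(5.454e+08) = 87.37 dB SPL.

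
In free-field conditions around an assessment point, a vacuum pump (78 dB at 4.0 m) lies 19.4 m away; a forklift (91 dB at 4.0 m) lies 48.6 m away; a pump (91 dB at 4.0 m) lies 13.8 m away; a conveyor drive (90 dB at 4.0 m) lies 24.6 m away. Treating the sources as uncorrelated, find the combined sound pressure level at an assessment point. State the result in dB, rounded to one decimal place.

Apply inverse-square spreading to bring every level to the receiver, then sum 10^(L/10).
vacuum pump: 78 − 20·log₁₀(19.4/4.0) = 78 − 13.71 = 64.29 dB.
forklift: 91 − 20·log₁₀(48.6/4.0) = 91 − 21.69 = 69.31 dB.
pump: 91 − 20·log₁₀(13.8/4.0) = 91 − 10.76 = 80.24 dB.
conveyor drive: 90 − 20·log₁₀(24.6/4.0) = 90 − 15.78 = 74.22 dB.
Σ 10^(L/10) = 1.434e+08 → L_total = 10·log₁₀(1.434e+08) = 81.57 dB.

81.6 dB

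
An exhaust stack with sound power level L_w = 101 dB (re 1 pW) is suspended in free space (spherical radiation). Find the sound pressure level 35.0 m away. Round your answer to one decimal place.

59.1 dB

Free-field spherical radiation: L_p = L_w − 10·log₁₀(4π·r²), r = 35.0 m.
4π·r² = 1.539e+04 m², 10·log₁₀ of that is 41.873 dB.
L_p = 101 − 41.873 = 59.13 dB.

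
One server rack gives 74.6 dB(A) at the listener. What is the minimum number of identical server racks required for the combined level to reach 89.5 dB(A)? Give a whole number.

Need L₁ + 10·log₁₀ N ≥ 89.5, i.e. log₁₀ N ≥ 1.49.
N ≥ 10^(14.9/10) = 30.903, so N = 31.

31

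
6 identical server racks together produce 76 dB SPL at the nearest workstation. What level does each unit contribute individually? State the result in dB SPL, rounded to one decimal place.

Dividing the total intensity by 6 lowers the level by 10·log₁₀ 6 = 7.782 dB: L₁ = 76 − 7.782.

68.2 dB SPL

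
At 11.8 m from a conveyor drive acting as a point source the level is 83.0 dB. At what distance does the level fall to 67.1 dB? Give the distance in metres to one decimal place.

73.6 m

The 15.9 dB drop corresponds to a distance ratio of 10^(15.9/20) for a point source.
r₂ = 11.8·10^((83.0−67.1)/20) = 11.8·10^(15.9/20) = 73.60 m.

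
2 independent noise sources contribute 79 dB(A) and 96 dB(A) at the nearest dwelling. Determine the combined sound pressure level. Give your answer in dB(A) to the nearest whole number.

96 dB(A)

Incoherent sources combine by intensity addition: L_total = 10·log₁₀(Σ 10^(L_i/10)).
Σ 10^(L/10) = 10^(79/10) + 10^(96/10) = 4.061e+09.
L_total = 10·log₁₀(4.061e+09) = 96.09 dB(A).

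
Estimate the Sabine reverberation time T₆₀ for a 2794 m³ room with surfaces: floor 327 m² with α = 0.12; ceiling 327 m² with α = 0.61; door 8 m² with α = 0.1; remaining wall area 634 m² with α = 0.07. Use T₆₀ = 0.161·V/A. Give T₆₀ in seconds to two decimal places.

A = Σ Sᵢαᵢ = 327·0.12 + 327·0.61 + 8·0.1 + 634·0.07 = 283.89 m².
T₆₀ = 0.161·V/A = 0.161·2794/283.89 = 1.585 s.

1.58 s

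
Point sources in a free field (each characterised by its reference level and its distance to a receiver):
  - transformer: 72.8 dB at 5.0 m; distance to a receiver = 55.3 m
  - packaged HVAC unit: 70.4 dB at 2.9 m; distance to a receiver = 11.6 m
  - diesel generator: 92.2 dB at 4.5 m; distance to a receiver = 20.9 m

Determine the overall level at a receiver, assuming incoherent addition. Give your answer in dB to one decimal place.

First find each source's level at the receiver (point-source: −20·log₁₀(r/r_ref)), then combine on an intensity basis.
transformer: 72.8 − 20·log₁₀(55.3/5.0) = 72.8 − 20.88 = 51.92 dB.
packaged HVAC unit: 70.4 − 20·log₁₀(11.6/2.9) = 70.4 − 12.04 = 58.36 dB.
diesel generator: 92.2 − 20·log₁₀(20.9/4.5) = 92.2 − 13.34 = 78.86 dB.
Σ 10^(L/10) = 7.778e+07 → L_total = 10·log₁₀(7.778e+07) = 78.91 dB.

78.9 dB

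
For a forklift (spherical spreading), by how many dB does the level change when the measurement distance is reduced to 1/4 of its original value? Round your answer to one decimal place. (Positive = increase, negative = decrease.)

Point-source spreading: ΔL = −20·log₁₀(r₂/r₁).
ΔL = −20·log₁₀(0.25) = +12.04 dB.

+12.0 dB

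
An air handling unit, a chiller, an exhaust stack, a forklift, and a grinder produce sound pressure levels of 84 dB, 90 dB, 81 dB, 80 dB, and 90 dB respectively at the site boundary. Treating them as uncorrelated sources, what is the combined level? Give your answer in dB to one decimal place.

For uncorrelated sources the intensities add, so convert each level to linear form, sum, and take 10·log₁₀ of the total.
Σ 10^(L/10) = 10^(84/10) + 10^(90/10) + 10^(81/10) + 10^(80/10) + 10^(90/10) = 2.477e+09.
L_total = 10·log₁₀(2.477e+09) = 93.94 dB.

93.9 dB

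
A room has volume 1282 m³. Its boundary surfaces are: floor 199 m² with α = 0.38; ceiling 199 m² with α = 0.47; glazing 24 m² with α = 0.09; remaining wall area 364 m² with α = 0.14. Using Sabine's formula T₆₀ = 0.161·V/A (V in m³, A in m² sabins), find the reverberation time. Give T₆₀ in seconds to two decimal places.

Total absorption A = 199·0.38 + 199·0.47 + 24·0.09 + 364·0.14 = 222.27 m² sabins.
T₆₀ = 0.161·V/A = 0.161·1282/222.27 = 0.929 s.

0.93 s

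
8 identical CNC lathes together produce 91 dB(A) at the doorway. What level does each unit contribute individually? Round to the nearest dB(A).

82 dB(A)

For N identical incoherent sources L_total = L₁ + 10·log₁₀ N, so L₁ = 91 − 10·log₁₀(8) = 91 − 9.031.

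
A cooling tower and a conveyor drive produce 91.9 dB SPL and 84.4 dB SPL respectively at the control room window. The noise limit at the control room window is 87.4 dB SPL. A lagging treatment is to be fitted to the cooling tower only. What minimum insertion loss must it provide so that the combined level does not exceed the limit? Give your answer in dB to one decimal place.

7.5 dB

Fixed contribution from the other source: Σ 10^(L/10) = 10^(84.4/10) = 2.754e+08 (84.40 dB SPL).
To meet 87.4 dB SPL overall, the treated cooling tower may contribute at most 10^(87.4/10) − 2.754e+08 = 2.741e+08, i.e. 84.38 dB SPL.
So the cooling tower must be reduced from 91.9 to 84.38 dB SPL: IL = 7.52 dB.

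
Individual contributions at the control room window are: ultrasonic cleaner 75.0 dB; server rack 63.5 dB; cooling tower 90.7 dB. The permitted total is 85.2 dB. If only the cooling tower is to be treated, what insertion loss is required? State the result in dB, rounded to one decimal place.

Everything except the cooling tower sums to 10^(75.0/10) + 10^(63.5/10) = 3.386e+07 in linear terms, 75.30 dB.
The limit corresponds to 10^(85.2/10) = 3.311e+08; subtracting the fixed part leaves 2.973e+08 for the cooling tower, i.e. 84.73 dB.
Required insertion loss = 90.7 − 84.73 = 5.97 dB.

6.0 dB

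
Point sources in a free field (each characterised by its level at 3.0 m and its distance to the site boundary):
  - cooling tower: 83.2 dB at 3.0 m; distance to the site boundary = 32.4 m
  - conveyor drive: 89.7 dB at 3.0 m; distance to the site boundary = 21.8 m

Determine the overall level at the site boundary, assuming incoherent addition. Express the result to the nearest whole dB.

73 dB

First find each source's level at the receiver (point-source: −20·log₁₀(r/r_ref)), then combine on an intensity basis.
cooling tower: 83.2 − 20·log₁₀(32.4/3.0) = 83.2 − 20.67 = 62.53 dB.
conveyor drive: 89.7 − 20·log₁₀(21.8/3.0) = 89.7 − 17.23 = 72.47 dB.
Σ 10^(L/10) = 1.947e+07 → L_total = 10·log₁₀(1.947e+07) = 72.89 dB.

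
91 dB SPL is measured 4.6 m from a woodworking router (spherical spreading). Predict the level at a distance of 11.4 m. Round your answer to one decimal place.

Spherical spreading from a point source gives a 20·log₁₀(r₂/r₁) drop.
L₂ = 91 − 20·log₁₀(11.4/4.6) = 91 − 7.883 = 83.12 dB SPL.

83.1 dB SPL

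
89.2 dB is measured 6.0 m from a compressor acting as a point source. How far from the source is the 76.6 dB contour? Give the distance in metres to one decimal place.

25.6 m

For a point source L₁ − L₂ = 20·log₁₀(r₂/r₁), so r₂ = r₁·10^((L₁−L₂)/20).
r₂ = 6.0·10^((89.2−76.6)/20) = 6.0·10^(12.6/20) = 25.59 m.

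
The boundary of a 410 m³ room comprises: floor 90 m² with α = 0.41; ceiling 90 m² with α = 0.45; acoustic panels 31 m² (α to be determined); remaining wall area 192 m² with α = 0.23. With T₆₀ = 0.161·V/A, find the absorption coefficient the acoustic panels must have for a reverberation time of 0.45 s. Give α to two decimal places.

0.81

A = 0.161·V/T₆₀ = 0.161·410/0.45 = 146.69 m² sabins.
Absorption from the other surfaces = 90·0.41 + 90·0.45 + 192·0.23 = 121.56 m², so the acoustic panels must supply 25.13 m² over 31 m².
α = 25.13/31 = 0.811.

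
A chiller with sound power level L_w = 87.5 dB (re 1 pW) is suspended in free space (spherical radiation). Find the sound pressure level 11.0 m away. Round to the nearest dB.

Free-field spherical radiation: L_p = L_w − 10·log₁₀(4π·r²), r = 11.0 m.
4π·r² = 1521 m², 10·log₁₀ of that is 31.820 dB.
L_p = 87.5 − 31.820 = 55.68 dB.

56 dB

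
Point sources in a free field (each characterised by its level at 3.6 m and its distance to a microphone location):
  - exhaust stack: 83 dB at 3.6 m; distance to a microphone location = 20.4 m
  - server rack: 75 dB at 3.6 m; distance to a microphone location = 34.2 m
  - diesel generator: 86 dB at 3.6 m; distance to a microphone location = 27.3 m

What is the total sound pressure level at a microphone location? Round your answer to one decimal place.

71.3 dB

Apply inverse-square spreading to bring every level to the receiver, then sum 10^(L/10).
exhaust stack: 83 − 20·log₁₀(20.4/3.6) = 83 − 15.07 = 67.93 dB.
server rack: 75 − 20·log₁₀(34.2/3.6) = 75 − 19.55 = 55.45 dB.
diesel generator: 86 − 20·log₁₀(27.3/3.6) = 86 − 17.60 = 68.40 dB.
Σ 10^(L/10) = 1.349e+07 → L_total = 10·log₁₀(1.349e+07) = 71.30 dB.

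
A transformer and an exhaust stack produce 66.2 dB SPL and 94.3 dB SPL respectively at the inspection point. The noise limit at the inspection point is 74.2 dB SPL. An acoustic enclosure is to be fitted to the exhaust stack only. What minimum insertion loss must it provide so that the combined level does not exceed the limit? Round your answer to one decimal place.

The untreated sources together contribute 10^(66.2/10) = 4.169e+06, i.e. 66.20 dB SPL.
To meet 74.2 dB SPL overall, the treated exhaust stack may contribute at most 10^(74.2/10) − 4.169e+06 = 2.213e+07, i.e. 73.45 dB SPL.
Required insertion loss = 94.3 − 73.45 = 20.85 dB.

20.8 dB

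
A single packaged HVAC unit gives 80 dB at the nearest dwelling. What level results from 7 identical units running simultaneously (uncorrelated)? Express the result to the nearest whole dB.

L_total = L₁ + 10·log₁₀ N for N identical incoherent sources.
L_total = 80 + 10·log₁₀(7) = 80 + 8.451 = 88.45 dB.

88 dB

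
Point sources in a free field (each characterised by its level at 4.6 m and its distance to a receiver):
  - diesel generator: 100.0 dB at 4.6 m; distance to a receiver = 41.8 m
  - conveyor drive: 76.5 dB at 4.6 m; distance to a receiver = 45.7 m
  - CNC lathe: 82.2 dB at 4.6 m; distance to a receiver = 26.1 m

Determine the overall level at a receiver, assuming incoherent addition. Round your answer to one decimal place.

81.0 dB

Propagate each source to the receiver with L = L_ref − 20·log₁₀(r/r_ref), then add intensities.
diesel generator: 100.0 − 20·log₁₀(41.8/4.6) = 100.0 − 19.17 = 80.83 dB.
conveyor drive: 76.5 − 20·log₁₀(45.7/4.6) = 76.5 − 19.94 = 56.56 dB.
CNC lathe: 82.2 − 20·log₁₀(26.1/4.6) = 82.2 − 15.08 = 67.12 dB.
Σ 10^(L/10) = 1.267e+08 → L_total = 10·log₁₀(1.267e+08) = 81.03 dB.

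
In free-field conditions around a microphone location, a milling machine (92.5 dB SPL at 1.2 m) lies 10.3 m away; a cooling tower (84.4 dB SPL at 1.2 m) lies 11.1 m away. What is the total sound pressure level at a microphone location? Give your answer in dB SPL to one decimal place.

Apply inverse-square spreading to bring every level to the receiver, then sum 10^(L/10).
milling machine: 92.5 − 20·log₁₀(10.3/1.2) = 92.5 − 18.67 = 73.83 dB SPL.
cooling tower: 84.4 − 20·log₁₀(11.1/1.2) = 84.4 − 19.32 = 65.08 dB SPL.
Σ 10^(L/10) = 2.736e+07 → L_total = 10·log₁₀(2.736e+07) = 74.37 dB SPL.

74.4 dB SPL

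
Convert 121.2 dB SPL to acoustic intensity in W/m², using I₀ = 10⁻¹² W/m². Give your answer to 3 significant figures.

1.32 W/m²

I = I₀·10^(L/10) = 10⁻¹² × 10^(121.2/10) = 10^(0.120).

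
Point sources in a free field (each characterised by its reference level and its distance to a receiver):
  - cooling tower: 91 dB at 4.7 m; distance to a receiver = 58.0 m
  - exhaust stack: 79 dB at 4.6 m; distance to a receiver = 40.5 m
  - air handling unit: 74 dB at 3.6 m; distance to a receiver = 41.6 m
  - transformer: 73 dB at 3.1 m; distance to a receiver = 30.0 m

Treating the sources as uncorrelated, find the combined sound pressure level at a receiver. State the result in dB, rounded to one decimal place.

First find each source's level at the receiver (point-source: −20·log₁₀(r/r_ref)), then combine on an intensity basis.
cooling tower: 91 − 20·log₁₀(58.0/4.7) = 91 − 21.83 = 69.17 dB.
exhaust stack: 79 − 20·log₁₀(40.5/4.6) = 79 − 18.89 = 60.11 dB.
air handling unit: 74 − 20·log₁₀(41.6/3.6) = 74 − 21.26 = 52.74 dB.
transformer: 73 − 20·log₁₀(30.0/3.1) = 73 − 19.72 = 53.28 dB.
Σ 10^(L/10) = 9.693e+06 → L_total = 10·log₁₀(9.693e+06) = 69.86 dB.

69.9 dB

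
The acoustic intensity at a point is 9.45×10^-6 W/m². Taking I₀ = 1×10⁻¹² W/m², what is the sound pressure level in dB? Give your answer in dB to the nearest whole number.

I/I₀ = 9.45×10^-6/10⁻¹² = 9.45×10^6, and L = 10·log₁₀(I/I₀).
L = 10·(0.9754 + 6) = 69.75 dB.

70 dB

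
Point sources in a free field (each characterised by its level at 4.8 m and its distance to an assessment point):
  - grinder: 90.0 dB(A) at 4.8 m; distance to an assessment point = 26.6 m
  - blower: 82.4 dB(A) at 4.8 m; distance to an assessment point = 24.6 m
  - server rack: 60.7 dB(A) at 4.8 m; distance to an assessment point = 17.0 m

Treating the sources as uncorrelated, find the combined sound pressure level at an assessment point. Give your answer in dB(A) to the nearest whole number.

Propagate each source to the receiver with L = L_ref − 20·log₁₀(r/r_ref), then add intensities.
grinder: 90.0 − 20·log₁₀(26.6/4.8) = 90.0 − 14.87 = 75.13 dB(A).
blower: 82.4 − 20·log₁₀(24.6/4.8) = 82.4 − 14.19 = 68.21 dB(A).
server rack: 60.7 − 20·log₁₀(17.0/4.8) = 60.7 − 10.98 = 49.72 dB(A).
Σ 10^(L/10) = 3.927e+07 → L_total = 10·log₁₀(3.927e+07) = 75.94 dB(A).

76 dB(A)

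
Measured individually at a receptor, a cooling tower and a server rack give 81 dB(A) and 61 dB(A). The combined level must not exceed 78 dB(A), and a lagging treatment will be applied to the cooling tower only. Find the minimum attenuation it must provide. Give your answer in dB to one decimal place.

3.1 dB

Fixed contribution from the other source: Σ 10^(L/10) = 10^(61/10) = 1.259e+06 (61.00 dB(A)).
The limit corresponds to 10^(78/10) = 6.310e+07; subtracting the fixed part leaves 6.184e+07 for the cooling tower, i.e. 77.91 dB(A).
Required insertion loss = 81 − 77.91 = 3.09 dB.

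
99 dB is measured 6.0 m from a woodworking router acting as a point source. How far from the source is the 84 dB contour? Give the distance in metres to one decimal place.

Point-source spreading drops the level by 20·log₁₀(r₂/r₁); inverting, r₂/r₁ = 10^(ΔL/20).
r₂ = 6.0·10^((99−84)/20) = 6.0·10^(15.0/20) = 33.74 m.

33.7 m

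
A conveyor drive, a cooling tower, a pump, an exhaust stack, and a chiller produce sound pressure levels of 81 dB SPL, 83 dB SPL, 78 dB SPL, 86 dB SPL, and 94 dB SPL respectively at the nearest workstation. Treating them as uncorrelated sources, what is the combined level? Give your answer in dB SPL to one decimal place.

95.2 dB SPL

Incoherent sources combine by intensity addition: L_total = 10·log₁₀(Σ 10^(L_i/10)).
Σ 10^(L/10) = 10^(81/10) + 10^(83/10) + 10^(78/10) + 10^(86/10) + 10^(94/10) = 3.299e+09.
L_total = 10·log₁₀(3.299e+09) = 95.18 dB SPL.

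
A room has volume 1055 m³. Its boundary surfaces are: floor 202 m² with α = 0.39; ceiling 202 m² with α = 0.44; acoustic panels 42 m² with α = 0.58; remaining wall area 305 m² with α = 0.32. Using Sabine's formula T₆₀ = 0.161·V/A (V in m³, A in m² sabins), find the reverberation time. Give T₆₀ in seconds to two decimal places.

0.59 s

A = Σ Sᵢαᵢ = 202·0.39 + 202·0.44 + 42·0.58 + 305·0.32 = 289.62 m².
T₆₀ = 0.161·V/A = 0.161·1055/289.62 = 0.586 s.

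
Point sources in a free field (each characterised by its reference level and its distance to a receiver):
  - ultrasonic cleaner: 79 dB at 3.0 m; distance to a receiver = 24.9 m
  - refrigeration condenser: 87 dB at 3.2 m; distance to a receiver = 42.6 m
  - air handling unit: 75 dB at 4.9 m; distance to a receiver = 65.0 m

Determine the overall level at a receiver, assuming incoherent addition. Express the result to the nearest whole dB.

First find each source's level at the receiver (point-source: −20·log₁₀(r/r_ref)), then combine on an intensity basis.
ultrasonic cleaner: 79 − 20·log₁₀(24.9/3.0) = 79 − 18.38 = 60.62 dB.
refrigeration condenser: 87 − 20·log₁₀(42.6/3.2) = 87 − 22.49 = 64.51 dB.
air handling unit: 75 − 20·log₁₀(65.0/4.9) = 75 − 22.45 = 52.55 dB.
Σ 10^(L/10) = 4.161e+06 → L_total = 10·log₁₀(4.161e+06) = 66.19 dB.

66 dB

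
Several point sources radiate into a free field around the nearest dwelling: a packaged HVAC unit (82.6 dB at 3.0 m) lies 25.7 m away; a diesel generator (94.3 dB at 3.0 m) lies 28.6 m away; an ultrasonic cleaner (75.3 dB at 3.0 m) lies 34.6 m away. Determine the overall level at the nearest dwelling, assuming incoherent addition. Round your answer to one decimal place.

75.1 dB

Propagate each source to the receiver with L = L_ref − 20·log₁₀(r/r_ref), then add intensities.
packaged HVAC unit: 82.6 − 20·log₁₀(25.7/3.0) = 82.6 − 18.66 = 63.94 dB.
diesel generator: 94.3 − 20·log₁₀(28.6/3.0) = 94.3 − 19.58 = 74.72 dB.
ultrasonic cleaner: 75.3 − 20·log₁₀(34.6/3.0) = 75.3 − 21.24 = 54.06 dB.
Σ 10^(L/10) = 3.235e+07 → L_total = 10·log₁₀(3.235e+07) = 75.10 dB.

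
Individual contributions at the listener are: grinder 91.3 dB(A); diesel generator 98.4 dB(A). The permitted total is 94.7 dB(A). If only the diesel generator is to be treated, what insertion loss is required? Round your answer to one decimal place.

The untreated sources together contribute 10^(91.3/10) = 1.349e+09, i.e. 91.30 dB(A).
To meet 94.7 dB(A) overall, the treated diesel generator may contribute at most 10^(94.7/10) − 1.349e+09 = 1.602e+09, i.e. 92.05 dB(A).
Required insertion loss = 98.4 − 92.05 = 6.35 dB.

6.4 dB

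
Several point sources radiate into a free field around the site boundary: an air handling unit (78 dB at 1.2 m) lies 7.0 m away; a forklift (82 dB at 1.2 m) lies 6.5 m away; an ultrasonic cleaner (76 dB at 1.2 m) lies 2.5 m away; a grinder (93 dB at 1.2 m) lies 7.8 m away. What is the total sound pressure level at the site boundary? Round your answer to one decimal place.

78.0 dB

First find each source's level at the receiver (point-source: −20·log₁₀(r/r_ref)), then combine on an intensity basis.
air handling unit: 78 − 20·log₁₀(7.0/1.2) = 78 − 15.32 = 62.68 dB.
forklift: 82 − 20·log₁₀(6.5/1.2) = 82 − 14.67 = 67.33 dB.
ultrasonic cleaner: 76 − 20·log₁₀(2.5/1.2) = 76 − 6.38 = 69.62 dB.
grinder: 93 − 20·log₁₀(7.8/1.2) = 93 − 16.26 = 76.74 dB.
Σ 10^(L/10) = 6.365e+07 → L_total = 10·log₁₀(6.365e+07) = 78.04 dB.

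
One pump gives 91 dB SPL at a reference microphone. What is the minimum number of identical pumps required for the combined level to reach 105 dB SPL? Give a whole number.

The shortfall is 105 − 91 = 14.0 dB, and N units add 10·log₁₀ N, so need 10·log₁₀ N ≥ 14.0.
N ≥ 10^(14.0/10) = 25.119, so N = 26.

26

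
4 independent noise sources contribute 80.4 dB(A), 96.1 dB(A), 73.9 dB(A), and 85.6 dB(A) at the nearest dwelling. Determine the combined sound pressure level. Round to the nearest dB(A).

Incoherent sources combine by intensity addition: L_total = 10·log₁₀(Σ 10^(L_i/10)).
Σ 10^(L/10) = 10^(80.4/10) + 10^(96.1/10) + 10^(73.9/10) + 10^(85.6/10) = 4.571e+09.
L_total = 10·log₁₀(4.571e+09) = 96.60 dB(A).

97 dB(A)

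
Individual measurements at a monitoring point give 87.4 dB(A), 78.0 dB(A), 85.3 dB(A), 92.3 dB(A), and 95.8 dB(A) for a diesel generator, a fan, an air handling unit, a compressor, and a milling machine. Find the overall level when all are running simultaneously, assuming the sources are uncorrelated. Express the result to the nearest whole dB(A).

For uncorrelated sources the intensities add, so convert each level to linear form, sum, and take 10·log₁₀ of the total.
Σ 10^(L/10) = 10^(87.4/10) + 10^(78.0/10) + 10^(85.3/10) + 10^(92.3/10) + 10^(95.8/10) = 6.452e+09.
L_total = 10·log₁₀(6.452e+09) = 98.10 dB(A).

98 dB(A)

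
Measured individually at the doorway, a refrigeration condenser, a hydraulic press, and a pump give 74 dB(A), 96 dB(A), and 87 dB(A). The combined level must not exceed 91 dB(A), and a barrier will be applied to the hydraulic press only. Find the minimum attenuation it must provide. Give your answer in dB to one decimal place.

7.4 dB

Fixed contribution from the other sources: Σ 10^(L/10) = 10^(74/10) + 10^(87/10) = 5.263e+08 (87.21 dB(A)).
To meet 91 dB(A) overall, the treated hydraulic press may contribute at most 10^(91/10) − 5.263e+08 = 7.326e+08, i.e. 88.65 dB(A).
So the hydraulic press must be reduced from 96 to 88.65 dB(A): IL = 7.35 dB.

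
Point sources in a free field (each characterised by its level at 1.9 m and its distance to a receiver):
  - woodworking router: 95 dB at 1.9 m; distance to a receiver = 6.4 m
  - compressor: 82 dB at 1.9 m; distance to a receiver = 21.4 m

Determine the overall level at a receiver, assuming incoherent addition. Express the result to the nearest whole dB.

Apply inverse-square spreading to bring every level to the receiver, then sum 10^(L/10).
woodworking router: 95 − 20·log₁₀(6.4/1.9) = 95 − 10.55 = 84.45 dB.
compressor: 82 − 20·log₁₀(21.4/1.9) = 82 − 21.03 = 60.97 dB.
Σ 10^(L/10) = 2.800e+08 → L_total = 10·log₁₀(2.800e+08) = 84.47 dB.

84 dB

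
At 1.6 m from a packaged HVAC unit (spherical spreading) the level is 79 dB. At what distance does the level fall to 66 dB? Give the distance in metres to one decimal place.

7.1 m

For a point source L₁ − L₂ = 20·log₁₀(r₂/r₁), so r₂ = r₁·10^((L₁−L₂)/20).
r₂ = 1.6·10^((79−66)/20) = 1.6·10^(13.0/20) = 7.15 m.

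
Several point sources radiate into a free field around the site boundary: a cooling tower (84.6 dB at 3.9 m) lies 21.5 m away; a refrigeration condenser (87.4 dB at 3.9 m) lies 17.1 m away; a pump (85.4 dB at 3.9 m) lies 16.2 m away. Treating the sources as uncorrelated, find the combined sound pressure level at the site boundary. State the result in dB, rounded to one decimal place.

Propagate each source to the receiver with L = L_ref − 20·log₁₀(r/r_ref), then add intensities.
cooling tower: 84.6 − 20·log₁₀(21.5/3.9) = 84.6 − 14.83 = 69.77 dB.
refrigeration condenser: 87.4 − 20·log₁₀(17.1/3.9) = 87.4 − 12.84 = 74.56 dB.
pump: 85.4 − 20·log₁₀(16.2/3.9) = 85.4 − 12.37 = 73.03 dB.
Σ 10^(L/10) = 5.817e+07 → L_total = 10·log₁₀(5.817e+07) = 77.65 dB.

77.6 dB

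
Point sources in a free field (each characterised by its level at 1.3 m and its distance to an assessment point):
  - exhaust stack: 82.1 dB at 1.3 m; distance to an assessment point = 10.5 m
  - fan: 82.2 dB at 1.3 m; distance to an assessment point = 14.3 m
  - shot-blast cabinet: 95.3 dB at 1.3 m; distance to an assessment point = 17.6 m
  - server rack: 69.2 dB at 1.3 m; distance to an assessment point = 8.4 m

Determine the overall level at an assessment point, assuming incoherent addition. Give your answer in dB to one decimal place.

Apply inverse-square spreading to bring every level to the receiver, then sum 10^(L/10).
exhaust stack: 82.1 − 20·log₁₀(10.5/1.3) = 82.1 − 18.14 = 63.96 dB.
fan: 82.2 − 20·log₁₀(14.3/1.3) = 82.2 − 20.83 = 61.37 dB.
shot-blast cabinet: 95.3 − 20·log₁₀(17.6/1.3) = 95.3 − 22.63 = 72.67 dB.
server rack: 69.2 − 20·log₁₀(8.4/1.3) = 69.2 − 16.21 = 52.99 dB.
Σ 10^(L/10) = 2.254e+07 → L_total = 10·log₁₀(2.254e+07) = 73.53 dB.

73.5 dB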